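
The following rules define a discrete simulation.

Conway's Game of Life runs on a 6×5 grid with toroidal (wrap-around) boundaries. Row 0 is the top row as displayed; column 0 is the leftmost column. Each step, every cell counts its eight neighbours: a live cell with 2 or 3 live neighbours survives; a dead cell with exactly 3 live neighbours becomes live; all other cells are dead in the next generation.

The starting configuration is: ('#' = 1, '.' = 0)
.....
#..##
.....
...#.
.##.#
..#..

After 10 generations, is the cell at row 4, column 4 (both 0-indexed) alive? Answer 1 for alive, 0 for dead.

1

t=0: .....
#..##
.....
...#.
.##.#
..#..
t=1: ...##
....#
...#.
..##.
.##..
.###.
t=2: #...#
....#
..###
.#.#.
.....
##..#
t=3: .#.#.
.....
#.#.#
...##
.##.#
.#..#
t=4: #.#..
#####
#...#
.....
.##.#
.#..#
t=5: .....
..#..
..#..
.#.##
.###.
....#
t=6: .....
.....
.##..
##..#
.#...
..##.
t=7: .....
.....
.##..
.....
.#.##
..#..
t=8: .....
.....
.....
##.#.
..##.
..##.
t=9: .....
.....
.....
.#.##
.....
..##.
t=10: .....
.....
.....
.....
....#
.....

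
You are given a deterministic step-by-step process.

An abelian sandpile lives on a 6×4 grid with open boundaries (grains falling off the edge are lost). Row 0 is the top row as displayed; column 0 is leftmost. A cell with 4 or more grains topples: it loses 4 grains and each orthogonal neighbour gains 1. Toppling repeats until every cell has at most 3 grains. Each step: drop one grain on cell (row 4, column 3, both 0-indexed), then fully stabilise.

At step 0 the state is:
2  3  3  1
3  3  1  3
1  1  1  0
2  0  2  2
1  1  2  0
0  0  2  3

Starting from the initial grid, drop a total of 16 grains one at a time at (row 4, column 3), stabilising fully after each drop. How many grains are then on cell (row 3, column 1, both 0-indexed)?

1

0) 2  3  3  1
3  3  1  3
1  1  1  0
2  0  2  2
1  1  2  0
0  0  2  3
1) 2  3  3  1
3  3  1  3
1  1  1  0
2  0  2  2
1  1  2  1
0  0  2  3
2) 2  3  3  1
3  3  1  3
1  1  1  0
2  0  2  2
1  1  2  2
0  0  2  3
3) 2  3  3  1
3  3  1  3
1  1  1  0
2  0  2  2
1  1  2  3
0  0  2  3
4) 2  3  3  1
3  3  1  3
1  1  1  0
2  0  2  3
1  1  3  1
0  0  3  0
5) 2  3  3  1
3  3  1  3
1  1  1  0
2  0  2  3
1  1  3  2
0  0  3  0
6) 2  3  3  1
3  3  1  3
1  1  1  0
2  0  2  3
1  1  3  3
0  0  3  0
7) 2  3  3  1
3  3  1  3
1  1  2  1
2  1  0  1
1  2  2  2
0  1  0  2
8) 2  3  3  1
3  3  1  3
1  1  2  1
2  1  0  1
1  2  2  3
0  1  0  2
9) 2  3  3  1
3  3  1  3
1  1  2  1
2  1  0  2
1  2  3  0
0  1  0  3
10) 2  3  3  1
3  3  1  3
1  1  2  1
2  1  0  2
1  2  3  1
0  1  0  3
11) 2  3  3  1
3  3  1  3
1  1  2  1
2  1  0  2
1  2  3  2
0  1  0  3
12) 2  3  3  1
3  3  1  3
1  1  2  1
2  1  0  2
1  2  3  3
0  1  0  3
13) 2  3  3  1
3  3  1  3
1  1  2  1
2  1  1  3
1  3  0  2
0  1  2  0
14) 2  3  3  1
3  3  1  3
1  1  2  1
2  1  1  3
1  3  0  3
0  1  2  0
15) 2  3  3  1
3  3  1  3
1  1  2  2
2  1  2  0
1  3  1  1
0  1  2  1
16) 2  3  3  1
3  3  1  3
1  1  2  2
2  1  2  0
1  3  1  2
0  1  2  1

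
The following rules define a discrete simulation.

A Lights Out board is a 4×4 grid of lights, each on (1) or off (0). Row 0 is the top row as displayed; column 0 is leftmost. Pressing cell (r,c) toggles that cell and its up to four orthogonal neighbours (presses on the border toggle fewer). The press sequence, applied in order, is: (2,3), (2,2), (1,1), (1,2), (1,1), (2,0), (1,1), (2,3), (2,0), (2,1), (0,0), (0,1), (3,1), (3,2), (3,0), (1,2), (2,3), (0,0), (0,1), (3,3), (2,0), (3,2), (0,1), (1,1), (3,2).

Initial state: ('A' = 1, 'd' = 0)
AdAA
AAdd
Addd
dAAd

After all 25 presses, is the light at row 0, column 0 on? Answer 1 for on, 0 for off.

0

[0] AdAA
AAdd
Addd
dAAd
[1] AdAA
AAdA
AdAA
dAAA
[2] AdAA
AAAA
AAdd
dAdA
[3] AAAA
dddA
Addd
dAdA
[4] AAdA
dAAd
AdAd
dAdA
[5] AddA
Addd
AAAd
dAdA
[6] AddA
dddd
ddAd
AAdA
[7] AAdA
AAAd
dAAd
AAdA
[8] AAdA
AAAA
dAdA
AAdd
[9] AAdA
dAAA
AddA
dAdd
[10] AAdA
ddAA
dAAA
dddd
[11] dddA
AdAA
dAAA
dddd
[12] AAAA
AAAA
dAAA
dddd
[13] AAAA
AAAA
ddAA
AAAd
[14] AAAA
AAAA
dddA
AddA
[15] AAAA
AAAA
AddA
dAdA
[16] AAdA
Addd
AdAA
dAdA
[17] AAdA
AddA
Addd
dAdd
[18] dddA
dddA
Addd
dAdd
[19] AAAA
dAdA
Addd
dAdd
[20] AAAA
dAdA
AddA
dAAA
[21] AAAA
AAdA
dAdA
AAAA
[22] AAAA
AAdA
dAAA
Addd
[23] dddA
AddA
dAAA
Addd
[24] dAdA
dAAA
ddAA
Addd
[25] dAdA
dAAA
dddA
AAAA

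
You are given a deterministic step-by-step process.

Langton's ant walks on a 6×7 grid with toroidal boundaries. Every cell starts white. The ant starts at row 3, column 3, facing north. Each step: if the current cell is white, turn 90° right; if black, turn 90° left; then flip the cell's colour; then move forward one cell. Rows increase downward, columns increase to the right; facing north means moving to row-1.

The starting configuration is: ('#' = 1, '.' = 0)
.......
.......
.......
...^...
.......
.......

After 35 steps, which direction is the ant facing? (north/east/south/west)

step 0: .......
.......
.......
...^...
.......
.......
step 1: .......
.......
.......
...#>..
.......
.......
step 2: .......
.......
.......
...##..
....v..
.......
step 3: .......
.......
.......
...##..
...<#..
.......
step 4: .......
.......
.......
...^#..
...##..
.......
step 5: .......
.......
.......
..<.#..
...##..
.......
step 6: .......
.......
..^....
..#.#..
...##..
.......
step 7: .......
.......
..#>...
..#.#..
...##..
.......
step 8: .......
.......
..##...
..#v#..
...##..
.......
step 9: .......
.......
..##...
..<##..
...##..
.......
step 10: .......
.......
..##...
...##..
..v##..
.......
step 11: .......
.......
..##...
...##..
.<###..
.......
step 12: .......
.......
..##...
.^.##..
.####..
.......
step 13: .......
.......
..##...
.#>##..
.####..
.......
step 14: .......
.......
..##...
.####..
.#v##..
.......
step 15: .......
.......
..##...
.####..
.#.>#..
.......
step 16: .......
.......
..##...
.##^#..
.#..#..
.......
step 17: .......
.......
..##...
.#<.#..
.#..#..
.......
step 18: .......
.......
..##...
.#..#..
.#v.#..
.......
step 19: .......
.......
..##...
.#..#..
.<#.#..
.......
step 20: .......
.......
..##...
.#..#..
..#.#..
.v.....
step 21: .......
.......
..##...
.#..#..
..#.#..
<#.....
step 22: .......
.......
..##...
.#..#..
^.#.#..
##.....
step 23: .......
.......
..##...
.#..#..
#>#.#..
##.....
step 24: .......
.......
..##...
.#..#..
###.#..
#v.....
step 25: .......
.......
..##...
.#..#..
###.#..
#.>....
step 26: ..v....
.......
..##...
.#..#..
###.#..
#.#....
step 27: .<#....
.......
..##...
.#..#..
###.#..
#.#....
step 28: .##....
.......
..##...
.#..#..
###.#..
#^#....
step 29: .##....
.......
..##...
.#..#..
###.#..
##>....
step 30: .##....
.......
..##...
.#..#..
##^.#..
##.....
step 31: .##....
.......
..##...
.#..#..
#<..#..
##.....
step 32: .##....
.......
..##...
.#..#..
#...#..
#v.....
step 33: .##....
.......
..##...
.#..#..
#...#..
#.>....
step 34: .#v....
.......
..##...
.#..#..
#...#..
#.#....
step 35: .#.>...
.......
..##...
.#..#..
#...#..
#.#....

east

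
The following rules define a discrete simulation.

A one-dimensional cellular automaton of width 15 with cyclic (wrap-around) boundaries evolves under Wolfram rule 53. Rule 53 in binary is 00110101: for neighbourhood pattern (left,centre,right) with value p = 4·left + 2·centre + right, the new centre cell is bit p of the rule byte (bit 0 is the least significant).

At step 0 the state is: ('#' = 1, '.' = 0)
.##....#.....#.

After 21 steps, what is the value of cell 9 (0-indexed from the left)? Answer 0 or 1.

k=0  .##....#.....#.
k=1  ...###.#####.##
k=2  ##....#.....#..
k=3  ..###.#####.##.
k=4  #....#.....#..#
k=5  .###.#####.##..
k=6  ....#.....#..##
k=7  ###.#####.##...
k=8  ...#.....#..##.
k=9  ##.#####.##...#
k=10  ..#.....#..##..
k=11  #.#####.##...##
k=12  .#.....#..##...
k=13  .#####.##...###
k=14  #.....#..##....
k=15  #####.##...###.
k=16  .....#..##....#
k=17  ####.##...###.#
k=18  ....#..##....#.
k=19  ###.##...###.##
k=20  ...#..##....#..
k=21  ##.##...###.###

1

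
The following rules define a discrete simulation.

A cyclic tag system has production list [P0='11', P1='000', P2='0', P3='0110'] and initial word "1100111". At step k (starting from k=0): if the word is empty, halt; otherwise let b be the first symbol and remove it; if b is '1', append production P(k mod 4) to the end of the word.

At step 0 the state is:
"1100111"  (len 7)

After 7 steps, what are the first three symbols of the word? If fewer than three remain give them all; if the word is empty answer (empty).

k=0  "1100111"  (len 7)
k=1  "10011111"  (len 8)
k=2  "0011111000"  (len 10)
k=3  "011111000"  (len 9)
k=4  "11111000"  (len 8)
k=5  "111100011"  (len 9)
k=6  "11100011000"  (len 11)
k=7  "11000110000"  (len 11)

110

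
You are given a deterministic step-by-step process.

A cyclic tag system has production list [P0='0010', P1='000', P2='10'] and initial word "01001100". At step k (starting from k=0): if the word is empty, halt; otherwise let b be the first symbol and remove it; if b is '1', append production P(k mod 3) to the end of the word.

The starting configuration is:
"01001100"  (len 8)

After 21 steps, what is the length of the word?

k=0  "01001100"  (len 8)
k=1  "1001100"  (len 7)
k=2  "001100000"  (len 9)
k=3  "01100000"  (len 8)
k=4  "1100000"  (len 7)
k=5  "100000000"  (len 9)
k=6  "0000000010"  (len 10)
k=7  "000000010"  (len 9)
k=8  "00000010"  (len 8)
k=9  "0000010"  (len 7)
k=10  "000010"  (len 6)
k=11  "00010"  (len 5)
k=12  "0010"  (len 4)
k=13  "010"  (len 3)
k=14  "10"  (len 2)
k=15  "010"  (len 3)
k=16  "10"  (len 2)
k=17  "0000"  (len 4)
k=18  "000"  (len 3)
k=19  "00"  (len 2)
k=20  "0"  (len 1)
k=21  (halted — word empty)

0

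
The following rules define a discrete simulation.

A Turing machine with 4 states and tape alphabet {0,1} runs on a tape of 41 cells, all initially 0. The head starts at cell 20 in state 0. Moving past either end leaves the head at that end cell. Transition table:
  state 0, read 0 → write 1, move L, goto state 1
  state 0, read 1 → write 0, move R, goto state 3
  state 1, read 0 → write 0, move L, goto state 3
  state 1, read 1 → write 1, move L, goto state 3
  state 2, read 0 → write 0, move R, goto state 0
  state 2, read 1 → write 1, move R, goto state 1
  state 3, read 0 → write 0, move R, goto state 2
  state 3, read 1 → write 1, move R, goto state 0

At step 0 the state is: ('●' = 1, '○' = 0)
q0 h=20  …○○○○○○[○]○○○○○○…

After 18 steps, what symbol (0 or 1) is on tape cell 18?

0

step 0: q0 h=20  …○○○○○○[○]○○○○○○…
step 1: q1 h=19  …○○○○○○[○]●○○○○○…
step 2: q3 h=18  …○○○○○○[○]○●○○○○…
step 3: q2 h=19  …○○○○○○[○]●○○○○○…
step 4: q0 h=20  …○○○○○○[●]○○○○○○…
step 5: q3 h=21  …○○○○○○[○]○○○○○○…
step 6: q2 h=22  …○○○○○○[○]○○○○○○…
step 7: q0 h=23  …○○○○○○[○]○○○○○○…
step 8: q1 h=22  …○○○○○○[○]●○○○○○…
step 9: q3 h=21  …○○○○○○[○]○●○○○○…
step 10: q2 h=22  …○○○○○○[○]●○○○○○…
step 11: q0 h=23  …○○○○○○[●]○○○○○○…
step 12: q3 h=24  …○○○○○○[○]○○○○○○…
step 13: q2 h=25  …○○○○○○[○]○○○○○○…
step 14: q0 h=26  …○○○○○○[○]○○○○○○…
step 15: q1 h=25  …○○○○○○[○]●○○○○○…
step 16: q3 h=24  …○○○○○○[○]○●○○○○…
step 17: q2 h=25  …○○○○○○[○]●○○○○○…
step 18: q0 h=26  …○○○○○○[●]○○○○○○…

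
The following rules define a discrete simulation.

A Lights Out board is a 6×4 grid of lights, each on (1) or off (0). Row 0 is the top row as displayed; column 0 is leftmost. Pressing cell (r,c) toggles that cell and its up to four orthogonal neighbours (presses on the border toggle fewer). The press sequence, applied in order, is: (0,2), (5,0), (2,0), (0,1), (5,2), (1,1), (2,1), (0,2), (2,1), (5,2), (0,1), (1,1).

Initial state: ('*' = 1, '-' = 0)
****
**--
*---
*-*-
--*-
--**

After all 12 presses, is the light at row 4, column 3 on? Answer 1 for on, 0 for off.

step 0: ****
**--
*---
*-*-
--*-
--**
step 1: *---
***-
*---
*-*-
--*-
--**
step 2: *---
***-
*---
*-*-
*-*-
****
step 3: *---
-**-
-*--
--*-
*-*-
****
step 4: -**-
--*-
-*--
--*-
*-*-
****
step 5: -**-
--*-
-*--
--*-
*---
*---
step 6: --*-
**--
----
--*-
*---
*---
step 7: --*-
*---
***-
-**-
*---
*---
step 8: -*-*
*-*-
***-
-**-
*---
*---
step 9: -*-*
***-
----
--*-
*---
*---
step 10: -*-*
***-
----
--*-
*-*-
****
step 11: *-**
*-*-
----
--*-
*-*-
****
step 12: ****
-*--
-*--
--*-
*-*-
****

0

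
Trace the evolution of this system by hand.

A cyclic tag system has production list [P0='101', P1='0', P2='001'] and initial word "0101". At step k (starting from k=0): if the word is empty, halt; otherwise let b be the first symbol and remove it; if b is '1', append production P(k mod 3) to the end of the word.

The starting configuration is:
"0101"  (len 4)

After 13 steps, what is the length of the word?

0

k=0  "0101"  (len 4)
k=1  "101"  (len 3)
k=2  "010"  (len 3)
k=3  "10"  (len 2)
k=4  "0101"  (len 4)
k=5  "101"  (len 3)
k=6  "01001"  (len 5)
k=7  "1001"  (len 4)
k=8  "0010"  (len 4)
k=9  "010"  (len 3)
k=10  "10"  (len 2)
k=11  "00"  (len 2)
k=12  "0"  (len 1)
k=13  (halted — word empty)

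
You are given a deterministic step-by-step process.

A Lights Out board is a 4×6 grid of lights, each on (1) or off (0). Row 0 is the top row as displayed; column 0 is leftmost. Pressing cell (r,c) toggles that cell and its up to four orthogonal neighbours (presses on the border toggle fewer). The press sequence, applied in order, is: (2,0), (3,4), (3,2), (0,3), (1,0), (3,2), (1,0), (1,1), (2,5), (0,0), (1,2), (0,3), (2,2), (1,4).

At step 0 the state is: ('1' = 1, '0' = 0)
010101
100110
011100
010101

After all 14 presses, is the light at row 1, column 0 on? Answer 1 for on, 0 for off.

0

0) 010101
100110
011100
010101
1) 010101
000110
101100
110101
2) 010101
000110
101110
110010
3) 010101
000110
100110
101110
4) 011011
000010
100110
101110
5) 111011
110010
000110
101110
6) 111011
110010
001110
110010
7) 011011
000010
101110
110010
8) 001011
111010
111110
110010
9) 001011
111011
111101
110011
10) 111011
011011
111101
110011
11) 110011
000111
110101
110011
12) 111101
000011
110101
110011
13) 111101
001011
101001
111011
14) 111111
001100
101011
111011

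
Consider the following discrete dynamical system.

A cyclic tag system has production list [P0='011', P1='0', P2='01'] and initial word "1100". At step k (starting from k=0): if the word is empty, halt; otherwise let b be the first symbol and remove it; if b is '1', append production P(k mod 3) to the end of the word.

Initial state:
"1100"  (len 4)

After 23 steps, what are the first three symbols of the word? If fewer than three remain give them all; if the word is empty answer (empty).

011

step 0: "1100"  (len 4)
step 1: "100011"  (len 6)
step 2: "000110"  (len 6)
step 3: "00110"  (len 5)
step 4: "0110"  (len 4)
step 5: "110"  (len 3)
step 6: "1001"  (len 4)
step 7: "001011"  (len 6)
step 8: "01011"  (len 5)
step 9: "1011"  (len 4)
step 10: "011011"  (len 6)
step 11: "11011"  (len 5)
step 12: "101101"  (len 6)
step 13: "01101011"  (len 8)
step 14: "1101011"  (len 7)
step 15: "10101101"  (len 8)
step 16: "0101101011"  (len 10)
step 17: "101101011"  (len 9)
step 18: "0110101101"  (len 10)
step 19: "110101101"  (len 9)
step 20: "101011010"  (len 9)
step 21: "0101101001"  (len 10)
step 22: "101101001"  (len 9)
step 23: "011010010"  (len 9)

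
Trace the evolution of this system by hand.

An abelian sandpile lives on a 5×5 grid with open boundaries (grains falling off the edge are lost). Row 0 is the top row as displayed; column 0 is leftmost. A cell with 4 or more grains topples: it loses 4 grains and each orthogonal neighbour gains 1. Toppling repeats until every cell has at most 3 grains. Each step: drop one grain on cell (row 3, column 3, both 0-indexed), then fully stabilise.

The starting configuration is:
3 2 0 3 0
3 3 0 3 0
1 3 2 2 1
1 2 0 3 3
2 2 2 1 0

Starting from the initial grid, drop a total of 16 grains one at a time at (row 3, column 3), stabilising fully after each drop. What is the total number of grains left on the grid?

k=0  3 2 0 3 0
3 3 0 3 0
1 3 2 2 1
1 2 0 3 3
2 2 2 1 0
k=1  3 2 0 3 0
3 3 0 3 0
1 3 2 3 2
1 2 1 1 0
2 2 2 2 1
k=2  3 2 0 3 0
3 3 0 3 0
1 3 2 3 2
1 2 1 2 0
2 2 2 2 1
k=3  3 2 0 3 0
3 3 0 3 0
1 3 2 3 2
1 2 1 3 0
2 2 2 2 1
k=4  3 2 1 0 1
3 3 1 1 1
1 3 3 1 3
1 2 2 1 1
2 2 2 3 1
k=5  3 2 1 0 1
3 3 1 1 1
1 3 3 1 3
1 2 2 2 1
2 2 2 3 1
k=6  3 2 1 0 1
3 3 1 1 1
1 3 3 1 3
1 2 2 3 1
2 2 2 3 1
k=7  3 2 1 0 1
3 3 1 1 1
1 3 3 2 3
1 2 3 1 2
2 2 3 0 2
k=8  3 2 1 0 1
3 3 1 1 1
1 3 3 2 3
1 2 3 2 2
2 2 3 0 2
k=9  3 2 1 0 1
3 3 1 1 1
1 3 3 2 3
1 2 3 3 2
2 2 3 0 2
k=10  1 0 2 0 1
1 2 3 2 2
3 2 2 1 1
2 1 3 3 0
3 0 1 2 3
k=11  1 0 2 0 1
1 2 3 2 2
3 2 3 2 1
2 2 0 1 1
3 0 2 3 3
k=12  1 0 2 0 1
1 2 3 2 2
3 2 3 2 1
2 2 0 2 1
3 0 2 3 3
k=13  1 0 2 0 1
1 2 3 2 2
3 2 3 2 1
2 2 0 3 1
3 0 2 3 3
k=14  1 0 2 0 1
1 2 3 2 2
3 2 3 3 1
2 2 1 1 3
3 0 3 1 0
k=15  1 0 2 0 1
1 2 3 2 2
3 2 3 3 1
2 2 1 2 3
3 0 3 1 0
k=16  1 0 2 0 1
1 2 3 2 2
3 2 3 3 1
2 2 1 3 3
3 0 3 1 0

44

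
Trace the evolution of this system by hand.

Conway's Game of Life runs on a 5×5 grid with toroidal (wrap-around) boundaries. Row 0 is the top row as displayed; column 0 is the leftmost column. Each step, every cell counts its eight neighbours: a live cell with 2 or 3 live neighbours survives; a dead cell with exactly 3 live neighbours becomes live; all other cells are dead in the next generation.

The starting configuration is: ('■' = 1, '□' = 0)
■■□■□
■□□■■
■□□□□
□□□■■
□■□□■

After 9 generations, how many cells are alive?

k=0  ■■□■□
■□□■■
■□□□□
□□□■■
□■□□■
k=1  □■□■□
□□■■□
■□□□□
□□□■■
□■□□□
k=2  □■□■□
□■■■■
□□■□□
■□□□■
■□□■■
k=3  □■□□□
■■□□■
□□■□□
■■□□□
□■■■□
k=4  □□□■■
■■■□□
□□■□■
■□□■□
□□□□□
k=5  ■■■■■
■■■□□
□□■□■
□□□■■
□□□■□
k=6  □□□□□
□□□□□
□□■□■
□□■□■
□■□□□
k=7  □□□□□
□□□□□
□□□□□
■■■□□
□□□□□
k=8  □□□□□
□□□□□
□■□□□
□■□□□
□■□□□
k=9  □□□□□
□□□□□
□□□□□
■■■□□
□□□□□

3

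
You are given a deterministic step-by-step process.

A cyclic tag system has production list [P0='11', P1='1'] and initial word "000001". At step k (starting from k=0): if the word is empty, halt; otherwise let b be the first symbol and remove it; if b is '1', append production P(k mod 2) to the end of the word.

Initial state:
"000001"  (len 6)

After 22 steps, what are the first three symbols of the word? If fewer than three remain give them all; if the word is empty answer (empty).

111

0) "000001"  (len 6)
1) "00001"  (len 5)
2) "0001"  (len 4)
3) "001"  (len 3)
4) "01"  (len 2)
5) "1"  (len 1)
6) "1"  (len 1)
7) "11"  (len 2)
8) "11"  (len 2)
9) "111"  (len 3)
10) "111"  (len 3)
11) "1111"  (len 4)
12) "1111"  (len 4)
13) "11111"  (len 5)
14) "11111"  (len 5)
15) "111111"  (len 6)
16) "111111"  (len 6)
17) "1111111"  (len 7)
18) "1111111"  (len 7)
19) "11111111"  (len 8)
20) "11111111"  (len 8)
21) "111111111"  (len 9)
22) "111111111"  (len 9)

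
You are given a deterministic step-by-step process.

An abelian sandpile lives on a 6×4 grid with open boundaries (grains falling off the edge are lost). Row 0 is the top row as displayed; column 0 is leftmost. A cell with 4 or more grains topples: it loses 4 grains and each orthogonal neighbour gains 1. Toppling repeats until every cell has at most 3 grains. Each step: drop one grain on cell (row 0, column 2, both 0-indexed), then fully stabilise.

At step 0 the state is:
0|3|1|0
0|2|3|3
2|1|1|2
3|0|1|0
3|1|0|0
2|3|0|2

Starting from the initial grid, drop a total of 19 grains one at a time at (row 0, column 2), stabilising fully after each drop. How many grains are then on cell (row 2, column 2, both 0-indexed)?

3

t=0: 0|3|1|0
0|2|3|3
2|1|1|2
3|0|1|0
3|1|0|0
2|3|0|2
t=1: 0|3|2|0
0|2|3|3
2|1|1|2
3|0|1|0
3|1|0|0
2|3|0|2
t=2: 0|3|3|0
0|2|3|3
2|1|1|2
3|0|1|0
3|1|0|0
2|3|0|2
t=3: 1|1|2|2
1|0|2|0
2|2|2|3
3|0|1|0
3|1|0|0
2|3|0|2
t=4: 1|1|3|2
1|0|2|0
2|2|2|3
3|0|1|0
3|1|0|0
2|3|0|2
t=5: 1|2|0|3
1|0|3|0
2|2|2|3
3|0|1|0
3|1|0|0
2|3|0|2
t=6: 1|2|1|3
1|0|3|0
2|2|2|3
3|0|1|0
3|1|0|0
2|3|0|2
t=7: 1|2|2|3
1|0|3|0
2|2|2|3
3|0|1|0
3|1|0|0
2|3|0|2
t=8: 1|2|3|3
1|0|3|0
2|2|2|3
3|0|1|0
3|1|0|0
2|3|0|2
t=9: 1|3|2|0
1|1|0|2
2|2|3|3
3|0|1|0
3|1|0|0
2|3|0|2
t=10: 1|3|3|0
1|1|0|2
2|2|3|3
3|0|1|0
3|1|0|0
2|3|0|2
t=11: 2|0|1|1
1|2|1|2
2|2|3|3
3|0|1|0
3|1|0|0
2|3|0|2
t=12: 2|0|2|1
1|2|1|2
2|2|3|3
3|0|1|0
3|1|0|0
2|3|0|2
t=13: 2|0|3|1
1|2|1|2
2|2|3|3
3|0|1|0
3|1|0|0
2|3|0|2
t=14: 2|1|0|2
1|2|2|2
2|2|3|3
3|0|1|0
3|1|0|0
2|3|0|2
t=15: 2|1|1|2
1|2|2|2
2|2|3|3
3|0|1|0
3|1|0|0
2|3|0|2
t=16: 2|1|2|2
1|2|2|2
2|2|3|3
3|0|1|0
3|1|0|0
2|3|0|2
t=17: 2|1|3|2
1|2|2|2
2|2|3|3
3|0|1|0
3|1|0|0
2|3|0|2
t=18: 2|2|0|3
1|2|3|2
2|2|3|3
3|0|1|0
3|1|0|0
2|3|0|2
t=19: 2|2|1|3
1|2|3|2
2|2|3|3
3|0|1|0
3|1|0|0
2|3|0|2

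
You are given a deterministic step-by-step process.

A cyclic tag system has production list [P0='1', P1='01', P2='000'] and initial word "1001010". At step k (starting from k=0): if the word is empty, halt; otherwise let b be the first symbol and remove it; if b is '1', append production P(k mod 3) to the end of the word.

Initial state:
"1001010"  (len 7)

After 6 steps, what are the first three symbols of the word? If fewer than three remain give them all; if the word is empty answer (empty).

011

gen 0: "1001010"  (len 7)
gen 1: "0010101"  (len 7)
gen 2: "010101"  (len 6)
gen 3: "10101"  (len 5)
gen 4: "01011"  (len 5)
gen 5: "1011"  (len 4)
gen 6: "011000"  (len 6)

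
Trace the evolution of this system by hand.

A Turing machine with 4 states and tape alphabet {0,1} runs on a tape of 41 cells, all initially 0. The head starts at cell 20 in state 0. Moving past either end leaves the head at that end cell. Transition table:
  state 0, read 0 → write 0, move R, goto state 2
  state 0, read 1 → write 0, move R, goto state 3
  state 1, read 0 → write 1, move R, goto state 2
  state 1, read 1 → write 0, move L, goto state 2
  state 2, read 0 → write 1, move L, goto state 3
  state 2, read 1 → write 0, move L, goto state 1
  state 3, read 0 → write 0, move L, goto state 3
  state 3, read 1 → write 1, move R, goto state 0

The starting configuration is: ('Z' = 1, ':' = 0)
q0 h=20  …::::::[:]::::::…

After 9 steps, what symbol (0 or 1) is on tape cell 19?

gen 0: q0 h=20  …::::::[:]::::::…
gen 1: q2 h=21  …::::::[:]::::::…
gen 2: q3 h=20  …::::::[:]Z:::::…
gen 3: q3 h=19  …::::::[:]:Z::::…
gen 4: q3 h=18  …::::::[:]::Z:::…
gen 5: q3 h=17  …::::::[:]:::Z::…
gen 6: q3 h=16  …::::::[:]::::Z:…
gen 7: q3 h=15  …::::::[:]:::::Z…
gen 8: q3 h=14  …::::::[:]::::::…
gen 9: q3 h=13  …::::::[:]::::::…

0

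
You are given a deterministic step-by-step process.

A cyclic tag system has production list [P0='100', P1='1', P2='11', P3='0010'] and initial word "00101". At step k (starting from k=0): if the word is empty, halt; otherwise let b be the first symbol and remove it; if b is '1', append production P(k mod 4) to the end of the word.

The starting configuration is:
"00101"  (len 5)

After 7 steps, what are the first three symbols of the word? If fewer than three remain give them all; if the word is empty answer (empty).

100

t=0: "00101"  (len 5)
t=1: "0101"  (len 4)
t=2: "101"  (len 3)
t=3: "0111"  (len 4)
t=4: "111"  (len 3)
t=5: "11100"  (len 5)
t=6: "11001"  (len 5)
t=7: "100111"  (len 6)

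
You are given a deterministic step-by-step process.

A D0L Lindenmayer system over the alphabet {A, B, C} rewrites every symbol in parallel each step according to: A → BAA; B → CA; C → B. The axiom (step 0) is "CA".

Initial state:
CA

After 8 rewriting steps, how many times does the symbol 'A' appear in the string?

0) CA
1) BBAA
2) CACABAABAA
3) BBAABBAACABAABAACABAABAA
4) CACABAABAACACABAABAABBAACABAABAACABAABAABBAACABAABAACABAABAA
5) BBAABBAACABAABAACABAABAABBAABBAACABAABAACABAABAACACABAABAA…CABAABAACACABAABAABBAACABAABAACABAABAABBAACABAABAACABAABAA  (len 148)
6) CACABAABAACACABAABAABBAACABAABAACABAABAABBAACABAABAACABAAB…CABAABAACACABAABAABBAACABAABAACABAABAABBAACABAABAACABAABAA  (len 368)
7) BBAABBAACABAABAACABAABAABBAABBAACABAABAACABAABAACACABAABAA…CABAABAACACABAABAABBAACABAABAACABAABAABBAACABAABAACABAABAA  (len 912)
8) CACABAABAACACABAABAABBAACABAABAACABAABAABBAACABAABAACABAAB…CABAABAACACABAABAABBAACABAABAACABAABAABBAACABAABAACABAABAA  (len 2264)

1352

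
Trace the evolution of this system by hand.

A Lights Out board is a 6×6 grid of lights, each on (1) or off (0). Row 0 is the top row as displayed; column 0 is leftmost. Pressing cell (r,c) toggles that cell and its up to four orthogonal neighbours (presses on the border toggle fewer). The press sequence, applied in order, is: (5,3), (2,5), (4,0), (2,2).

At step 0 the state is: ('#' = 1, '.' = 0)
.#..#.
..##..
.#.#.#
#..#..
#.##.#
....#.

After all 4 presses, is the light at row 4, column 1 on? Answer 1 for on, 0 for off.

1

step 0: .#..#.
..##..
.#.#.#
#..#..
#.##.#
....#.
step 1: .#..#.
..##..
.#.#.#
#..#..
#.#..#
..##..
step 2: .#..#.
..##.#
.#.##.
#..#.#
#.#..#
..##..
step 3: .#..#.
..##.#
.#.##.
...#.#
.##..#
#.##..
step 4: .#..#.
...#.#
..#.#.
..##.#
.##..#
#.##..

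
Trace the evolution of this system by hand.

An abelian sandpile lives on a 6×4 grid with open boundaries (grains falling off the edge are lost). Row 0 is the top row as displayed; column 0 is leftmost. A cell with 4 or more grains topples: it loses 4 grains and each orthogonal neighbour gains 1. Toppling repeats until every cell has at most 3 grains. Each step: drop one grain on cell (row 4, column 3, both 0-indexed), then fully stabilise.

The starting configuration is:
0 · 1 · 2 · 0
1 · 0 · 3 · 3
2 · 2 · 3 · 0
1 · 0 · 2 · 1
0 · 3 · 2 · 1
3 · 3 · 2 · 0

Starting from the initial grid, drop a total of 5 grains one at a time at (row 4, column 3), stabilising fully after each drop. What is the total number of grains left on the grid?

[0] 0 · 1 · 2 · 0
1 · 0 · 3 · 3
2 · 2 · 3 · 0
1 · 0 · 2 · 1
0 · 3 · 2 · 1
3 · 3 · 2 · 0
[1] 0 · 1 · 2 · 0
1 · 0 · 3 · 3
2 · 2 · 3 · 0
1 · 0 · 2 · 1
0 · 3 · 2 · 2
3 · 3 · 2 · 0
[2] 0 · 1 · 2 · 0
1 · 0 · 3 · 3
2 · 2 · 3 · 0
1 · 0 · 2 · 1
0 · 3 · 2 · 3
3 · 3 · 2 · 0
[3] 0 · 1 · 2 · 0
1 · 0 · 3 · 3
2 · 2 · 3 · 0
1 · 0 · 2 · 2
0 · 3 · 3 · 0
3 · 3 · 2 · 1
[4] 0 · 1 · 2 · 0
1 · 0 · 3 · 3
2 · 2 · 3 · 0
1 · 0 · 2 · 2
0 · 3 · 3 · 1
3 · 3 · 2 · 1
[5] 0 · 1 · 2 · 0
1 · 0 · 3 · 3
2 · 2 · 3 · 0
1 · 0 · 2 · 2
0 · 3 · 3 · 2
3 · 3 · 2 · 1

39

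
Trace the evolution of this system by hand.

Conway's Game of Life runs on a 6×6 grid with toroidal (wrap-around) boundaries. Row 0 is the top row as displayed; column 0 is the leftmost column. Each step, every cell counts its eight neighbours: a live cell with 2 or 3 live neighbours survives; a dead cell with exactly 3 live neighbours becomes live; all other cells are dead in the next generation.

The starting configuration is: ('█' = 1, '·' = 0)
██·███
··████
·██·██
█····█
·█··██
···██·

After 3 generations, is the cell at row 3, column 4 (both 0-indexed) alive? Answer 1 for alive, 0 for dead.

1

0) ██·███
··████
·██·██
█····█
·█··██
···██·
1) ██····
······
·██···
··██··
···█··
·█····
2) ██····
█·█···
·███··
·█·█··
···█··
███···
3) ·····█
█··█··
█··█··
·█·██·
█··█··
█·█···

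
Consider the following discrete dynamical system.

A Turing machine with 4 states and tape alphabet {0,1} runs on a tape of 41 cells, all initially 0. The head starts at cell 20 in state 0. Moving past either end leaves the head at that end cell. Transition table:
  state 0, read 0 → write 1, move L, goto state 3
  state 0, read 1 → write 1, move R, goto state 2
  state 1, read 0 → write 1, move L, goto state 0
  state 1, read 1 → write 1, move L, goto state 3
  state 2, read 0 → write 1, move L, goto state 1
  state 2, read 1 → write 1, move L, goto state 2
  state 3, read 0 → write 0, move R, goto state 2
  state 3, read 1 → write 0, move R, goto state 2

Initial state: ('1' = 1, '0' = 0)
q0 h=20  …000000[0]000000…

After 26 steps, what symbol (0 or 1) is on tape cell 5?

1

[0] q0 h=20  …000000[0]000000…
[1] q3 h=19  …000000[0]100000…
[2] q2 h=20  …000000[1]000000…
[3] q2 h=19  …000000[0]100000…
[4] q1 h=18  …000000[0]110000…
[5] q0 h=17  …000000[0]111000…
[6] q3 h=16  …000000[0]111100…
[7] q2 h=17  …000000[1]111000…
[8] q2 h=16  …000000[0]111100…
[9] q1 h=15  …000000[0]111110…
[10] q0 h=14  …000000[0]111111…
[11] q3 h=13  …000000[0]111111…
[12] q2 h=14  …000000[1]111111…
[13] q2 h=13  …000000[0]111111…
[14] q1 h=12  …000000[0]111111…
[15] q0 h=11  …000000[0]111111…
[16] q3 h=10  …000000[0]111111…
[17] q2 h=11  …000000[1]111111…
[18] q2 h=10  …000000[0]111111…
[19] q1 h= 9  …000000[0]111111…
[20] q0 h= 8  …000000[0]111111…
[21] q3 h= 7  …000000[0]111111…
[22] q2 h= 8  …000000[1]111111…
[23] q2 h= 7  …000000[0]111111…
[24] q1 h= 6  |000000[0]111111…
[25] q0 h= 5  |00000[0]111111…
[26] q3 h= 4  |0000[0]111111…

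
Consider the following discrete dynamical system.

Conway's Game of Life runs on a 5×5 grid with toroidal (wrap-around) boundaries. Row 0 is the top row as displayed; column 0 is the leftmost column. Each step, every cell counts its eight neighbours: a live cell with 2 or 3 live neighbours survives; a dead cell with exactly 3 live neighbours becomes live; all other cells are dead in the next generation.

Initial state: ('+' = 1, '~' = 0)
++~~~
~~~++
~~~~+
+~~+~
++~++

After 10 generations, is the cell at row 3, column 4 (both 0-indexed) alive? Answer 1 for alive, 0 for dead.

1

k=0  ++~~~
~~~++
~~~~+
+~~+~
++~++
k=1  ~+~~~
~~~++
+~~~~
~+++~
~~~+~
k=2  ~~+++
+~~~+
++~~~
~++++
~+~+~
k=3  ~++~~
~~+~~
~~~~~
~~~++
~+~~~
k=4  ~++~~
~++~~
~~~+~
~~~~~
++~+~
k=5  ~~~+~
~+~+~
~~+~~
~~+~+
++~~~
k=6  ++~~+
~~~+~
~++~~
+~++~
+++++
k=7  ~~~~~
~~~++
~+~~+
~~~~~
~~~~~
k=8  ~~~~~
+~~++
+~~++
~~~~~
~~~~~
k=9  ~~~~+
+~~+~
+~~+~
~~~~+
~~~~~
k=10  ~~~~+
+~~+~
+~~+~
~~~~+
~~~~~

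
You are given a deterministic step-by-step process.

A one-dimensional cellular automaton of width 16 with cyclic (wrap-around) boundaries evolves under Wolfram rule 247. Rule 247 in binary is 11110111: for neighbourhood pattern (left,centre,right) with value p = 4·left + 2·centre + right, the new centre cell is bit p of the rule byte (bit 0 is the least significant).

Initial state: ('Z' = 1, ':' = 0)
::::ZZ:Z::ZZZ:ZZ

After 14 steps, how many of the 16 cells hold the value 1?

[0] ::::ZZ:Z::ZZZ:ZZ
[1] ZZZZ:ZZZZZ:ZZZ:Z
[2] ZZZZZ:ZZZZZ:ZZZ:
[3] :ZZZZZ:ZZZZZ:ZZZ
[4] Z:ZZZZZ:ZZZZZ:ZZ
[5] ZZ:ZZZZZ:ZZZZZ:Z
[6] ZZZ:ZZZZZ:ZZZZZ:
[7] :ZZZ:ZZZZZ:ZZZZZ
[8] Z:ZZZ:ZZZZZ:ZZZZ
[9] ZZ:ZZZ:ZZZZZ:ZZZ
[10] ZZZ:ZZZ:ZZZZZ:ZZ
[11] ZZZZ:ZZZ:ZZZZZ:Z
[12] ZZZZZ:ZZZ:ZZZZZ:
[13] :ZZZZZ:ZZZ:ZZZZZ
[14] Z:ZZZZZ:ZZZ:ZZZZ

13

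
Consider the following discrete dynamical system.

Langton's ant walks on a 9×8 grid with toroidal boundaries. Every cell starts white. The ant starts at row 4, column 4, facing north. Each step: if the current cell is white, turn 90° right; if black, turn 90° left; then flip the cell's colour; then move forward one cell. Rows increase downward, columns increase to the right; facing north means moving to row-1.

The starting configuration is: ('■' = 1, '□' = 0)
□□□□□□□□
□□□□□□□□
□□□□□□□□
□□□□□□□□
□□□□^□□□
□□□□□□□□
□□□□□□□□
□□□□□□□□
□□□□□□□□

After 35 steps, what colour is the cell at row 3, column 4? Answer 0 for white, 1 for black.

1

k=0  □□□□□□□□
□□□□□□□□
□□□□□□□□
□□□□□□□□
□□□□^□□□
□□□□□□□□
□□□□□□□□
□□□□□□□□
□□□□□□□□
k=1  □□□□□□□□
□□□□□□□□
□□□□□□□□
□□□□□□□□
□□□□■>□□
□□□□□□□□
□□□□□□□□
□□□□□□□□
□□□□□□□□
k=2  □□□□□□□□
□□□□□□□□
□□□□□□□□
□□□□□□□□
□□□□■■□□
□□□□□v□□
□□□□□□□□
□□□□□□□□
□□□□□□□□
k=3  □□□□□□□□
□□□□□□□□
□□□□□□□□
□□□□□□□□
□□□□■■□□
□□□□<■□□
□□□□□□□□
□□□□□□□□
□□□□□□□□
k=4  □□□□□□□□
□□□□□□□□
□□□□□□□□
□□□□□□□□
□□□□^■□□
□□□□■■□□
□□□□□□□□
□□□□□□□□
□□□□□□□□
k=5  □□□□□□□□
□□□□□□□□
□□□□□□□□
□□□□□□□□
□□□<□■□□
□□□□■■□□
□□□□□□□□
□□□□□□□□
□□□□□□□□
k=6  □□□□□□□□
□□□□□□□□
□□□□□□□□
□□□^□□□□
□□□■□■□□
□□□□■■□□
□□□□□□□□
□□□□□□□□
□□□□□□□□
k=7  □□□□□□□□
□□□□□□□□
□□□□□□□□
□□□■>□□□
□□□■□■□□
□□□□■■□□
□□□□□□□□
□□□□□□□□
□□□□□□□□
k=8  □□□□□□□□
□□□□□□□□
□□□□□□□□
□□□■■□□□
□□□■v■□□
□□□□■■□□
□□□□□□□□
□□□□□□□□
□□□□□□□□
k=9  □□□□□□□□
□□□□□□□□
□□□□□□□□
□□□■■□□□
□□□<■■□□
□□□□■■□□
□□□□□□□□
□□□□□□□□
□□□□□□□□
k=10  □□□□□□□□
□□□□□□□□
□□□□□□□□
□□□■■□□□
□□□□■■□□
□□□v■■□□
□□□□□□□□
□□□□□□□□
□□□□□□□□
k=11  □□□□□□□□
□□□□□□□□
□□□□□□□□
□□□■■□□□
□□□□■■□□
□□<■■■□□
□□□□□□□□
□□□□□□□□
□□□□□□□□
k=12  □□□□□□□□
□□□□□□□□
□□□□□□□□
□□□■■□□□
□□^□■■□□
□□■■■■□□
□□□□□□□□
□□□□□□□□
□□□□□□□□
k=13  □□□□□□□□
□□□□□□□□
□□□□□□□□
□□□■■□□□
□□■>■■□□
□□■■■■□□
□□□□□□□□
□□□□□□□□
□□□□□□□□
k=14  □□□□□□□□
□□□□□□□□
□□□□□□□□
□□□■■□□□
□□■■■■□□
□□■v■■□□
□□□□□□□□
□□□□□□□□
□□□□□□□□
k=15  □□□□□□□□
□□□□□□□□
□□□□□□□□
□□□■■□□□
□□■■■■□□
□□■□>■□□
□□□□□□□□
□□□□□□□□
□□□□□□□□
k=16  □□□□□□□□
□□□□□□□□
□□□□□□□□
□□□■■□□□
□□■■^■□□
□□■□□■□□
□□□□□□□□
□□□□□□□□
□□□□□□□□
k=17  □□□□□□□□
□□□□□□□□
□□□□□□□□
□□□■■□□□
□□■<□■□□
□□■□□■□□
□□□□□□□□
□□□□□□□□
□□□□□□□□
k=18  □□□□□□□□
□□□□□□□□
□□□□□□□□
□□□■■□□□
□□■□□■□□
□□■v□■□□
□□□□□□□□
□□□□□□□□
□□□□□□□□
k=19  □□□□□□□□
□□□□□□□□
□□□□□□□□
□□□■■□□□
□□■□□■□□
□□<■□■□□
□□□□□□□□
□□□□□□□□
□□□□□□□□
k=20  □□□□□□□□
□□□□□□□□
□□□□□□□□
□□□■■□□□
□□■□□■□□
□□□■□■□□
□□v□□□□□
□□□□□□□□
□□□□□□□□
k=21  □□□□□□□□
□□□□□□□□
□□□□□□□□
□□□■■□□□
□□■□□■□□
□□□■□■□□
□<■□□□□□
□□□□□□□□
□□□□□□□□
k=22  □□□□□□□□
□□□□□□□□
□□□□□□□□
□□□■■□□□
□□■□□■□□
□^□■□■□□
□■■□□□□□
□□□□□□□□
□□□□□□□□
k=23  □□□□□□□□
□□□□□□□□
□□□□□□□□
□□□■■□□□
□□■□□■□□
□■>■□■□□
□■■□□□□□
□□□□□□□□
□□□□□□□□
k=24  □□□□□□□□
□□□□□□□□
□□□□□□□□
□□□■■□□□
□□■□□■□□
□■■■□■□□
□■v□□□□□
□□□□□□□□
□□□□□□□□
k=25  □□□□□□□□
□□□□□□□□
□□□□□□□□
□□□■■□□□
□□■□□■□□
□■■■□■□□
□■□>□□□□
□□□□□□□□
□□□□□□□□
k=26  □□□□□□□□
□□□□□□□□
□□□□□□□□
□□□■■□□□
□□■□□■□□
□■■■□■□□
□■□■□□□□
□□□v□□□□
□□□□□□□□
k=27  □□□□□□□□
□□□□□□□□
□□□□□□□□
□□□■■□□□
□□■□□■□□
□■■■□■□□
□■□■□□□□
□□<■□□□□
□□□□□□□□
k=28  □□□□□□□□
□□□□□□□□
□□□□□□□□
□□□■■□□□
□□■□□■□□
□■■■□■□□
□■^■□□□□
□□■■□□□□
□□□□□□□□
k=29  □□□□□□□□
□□□□□□□□
□□□□□□□□
□□□■■□□□
□□■□□■□□
□■■■□■□□
□■■>□□□□
□□■■□□□□
□□□□□□□□
k=30  □□□□□□□□
□□□□□□□□
□□□□□□□□
□□□■■□□□
□□■□□■□□
□■■^□■□□
□■■□□□□□
□□■■□□□□
□□□□□□□□
k=31  □□□□□□□□
□□□□□□□□
□□□□□□□□
□□□■■□□□
□□■□□■□□
□■<□□■□□
□■■□□□□□
□□■■□□□□
□□□□□□□□
k=32  □□□□□□□□
□□□□□□□□
□□□□□□□□
□□□■■□□□
□□■□□■□□
□■□□□■□□
□■v□□□□□
□□■■□□□□
□□□□□□□□
k=33  □□□□□□□□
□□□□□□□□
□□□□□□□□
□□□■■□□□
□□■□□■□□
□■□□□■□□
□■□>□□□□
□□■■□□□□
□□□□□□□□
k=34  □□□□□□□□
□□□□□□□□
□□□□□□□□
□□□■■□□□
□□■□□■□□
□■□□□■□□
□■□■□□□□
□□■v□□□□
□□□□□□□□
k=35  □□□□□□□□
□□□□□□□□
□□□□□□□□
□□□■■□□□
□□■□□■□□
□■□□□■□□
□■□■□□□□
□□■□>□□□
□□□□□□□□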